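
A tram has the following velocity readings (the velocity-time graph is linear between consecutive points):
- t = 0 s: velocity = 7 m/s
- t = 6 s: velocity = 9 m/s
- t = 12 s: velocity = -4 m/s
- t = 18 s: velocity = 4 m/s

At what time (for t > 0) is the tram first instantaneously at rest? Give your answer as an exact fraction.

t = 132/13 s

v changes sign on 6–12 s (from 9 to -4); the graph is linear there, so v = 0 at t = 6 + (-9)·(12 − 6)/(-4 − 9) = 132/13 s.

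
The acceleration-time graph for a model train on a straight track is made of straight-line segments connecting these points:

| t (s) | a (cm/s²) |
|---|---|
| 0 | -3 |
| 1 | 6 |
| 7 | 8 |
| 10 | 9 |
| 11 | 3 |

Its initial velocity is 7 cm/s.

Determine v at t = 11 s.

82 cm/s

Δv equals the area under the a-t graph; then v = v₀ + Δv.
0–1 s: ½(-3 + 6)(1) = 1.5 cm/s
1–7 s: ½(6 + 8)(6) = 42 cm/s
7–10 s: ½(8 + 9)(3) = 25.5 cm/s
10–11 s: ½(9 + 3)(1) = 6 cm/s
Δv = 75 cm/s, so v(11) = 7 + (75) = 82 cm/s.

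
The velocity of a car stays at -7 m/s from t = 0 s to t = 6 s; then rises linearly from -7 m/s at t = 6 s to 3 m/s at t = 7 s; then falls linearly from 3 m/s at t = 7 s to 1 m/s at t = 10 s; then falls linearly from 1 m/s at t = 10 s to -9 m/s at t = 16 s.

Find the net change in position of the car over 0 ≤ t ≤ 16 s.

-62 m

Displacement is the signed area under the v-t curve.
0–6 s: -7 × 6 = -42 m
6–7 s: ½(-7 + 3)(1) = -2 m
7–10 s: ½(3 + 1)(3) = 6 m
10–16 s: ½(1 + -9)(6) = -24 m
Net displacement = -62 m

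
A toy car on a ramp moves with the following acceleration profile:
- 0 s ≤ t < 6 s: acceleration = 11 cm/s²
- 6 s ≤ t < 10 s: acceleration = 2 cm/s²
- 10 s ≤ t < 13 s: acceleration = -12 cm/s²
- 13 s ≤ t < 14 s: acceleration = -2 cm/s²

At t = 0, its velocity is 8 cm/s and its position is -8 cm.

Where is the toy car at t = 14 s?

787 cm

On each constant-a segment, Δv = aΔt and Δx = v₀Δt + ½aΔt²; chain segment to segment.
0–6 s: v starts 8 cm/s; Δx = 8·6 + ½·11·6² = 246 cm; v ends 74 cm/s.
6–10 s: v starts 74 cm/s; Δx = 74·4 + ½·2·4² = 312 cm; v ends 82 cm/s.
10–13 s: v starts 82 cm/s; Δx = 82·3 + ½·-12·3² = 192 cm; v ends 46 cm/s.
13–14 s: v starts 46 cm/s; Δx = 46·1 + ½·-2·1² = 45 cm; v ends 44 cm/s.
x(14) = -8 + Σ Δx = 787 cm.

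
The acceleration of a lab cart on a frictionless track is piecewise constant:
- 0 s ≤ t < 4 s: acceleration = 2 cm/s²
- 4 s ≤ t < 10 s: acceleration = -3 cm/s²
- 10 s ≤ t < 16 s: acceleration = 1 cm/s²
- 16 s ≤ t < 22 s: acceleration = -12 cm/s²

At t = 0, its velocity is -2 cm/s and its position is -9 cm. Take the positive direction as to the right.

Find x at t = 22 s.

-325 cm

On each constant-a segment, Δv = aΔt and Δx = v₀Δt + ½aΔt²; chain segment to segment.
0–4 s: v starts -2 cm/s; Δx = -2·4 + ½·2·4² = 8 cm; v ends 6 cm/s.
4–10 s: v starts 6 cm/s; Δx = 6·6 + ½·-3·6² = -18 cm; v ends -12 cm/s.
10–16 s: v starts -12 cm/s; Δx = -12·6 + ½·1·6² = -54 cm; v ends -6 cm/s.
16–22 s: v starts -6 cm/s; Δx = -6·6 + ½·-12·6² = -252 cm; v ends -78 cm/s.
x(22) = -9 + Σ Δx = -325 cm.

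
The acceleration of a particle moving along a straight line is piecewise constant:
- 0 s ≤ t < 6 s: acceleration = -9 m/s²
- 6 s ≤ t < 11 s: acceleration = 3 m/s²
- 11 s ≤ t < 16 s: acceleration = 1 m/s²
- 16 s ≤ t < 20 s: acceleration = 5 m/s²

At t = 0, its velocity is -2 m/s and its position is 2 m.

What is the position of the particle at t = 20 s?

-711 m

On each constant-a segment, Δv = aΔt and Δx = v₀Δt + ½aΔt²; chain segment to segment.
0–6 s: v starts -2 m/s; Δx = -2·6 + ½·-9·6² = -174 m; v ends -56 m/s.
6–11 s: v starts -56 m/s; Δx = -56·5 + ½·3·5² = -242.5 m; v ends -41 m/s.
11–16 s: v starts -41 m/s; Δx = -41·5 + ½·1·5² = -192.5 m; v ends -36 m/s.
16–20 s: v starts -36 m/s; Δx = -36·4 + ½·5·4² = -104 m; v ends -16 m/s.
x(20) = 2 + Σ Δx = -711 m.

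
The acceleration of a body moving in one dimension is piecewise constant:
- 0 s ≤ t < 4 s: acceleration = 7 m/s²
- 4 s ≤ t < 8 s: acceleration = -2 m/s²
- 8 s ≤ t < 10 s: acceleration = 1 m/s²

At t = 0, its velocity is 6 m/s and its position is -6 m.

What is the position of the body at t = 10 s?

248 m

On each constant-a segment, Δv = aΔt and Δx = v₀Δt + ½aΔt²; chain segment to segment.
0–4 s: v starts 6 m/s; Δx = 6·4 + ½·7·4² = 80 m; v ends 34 m/s.
4–8 s: v starts 34 m/s; Δx = 34·4 + ½·-2·4² = 120 m; v ends 26 m/s.
8–10 s: v starts 26 m/s; Δx = 26·2 + ½·1·2² = 54 m; v ends 28 m/s.
x(10) = -6 + Σ Δx = 248 m.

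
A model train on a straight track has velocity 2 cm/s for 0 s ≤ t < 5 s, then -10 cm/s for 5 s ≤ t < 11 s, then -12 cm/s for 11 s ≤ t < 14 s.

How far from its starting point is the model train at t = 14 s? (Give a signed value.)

Net displacement equals the area under the velocity-time graph (areas below the axis count negative).
0–5 s: 2 × 5 = 10 cm
5–11 s: -10 × 6 = -60 cm
11–14 s: -12 × 3 = -36 cm
Net displacement = -86 cm

-86 cm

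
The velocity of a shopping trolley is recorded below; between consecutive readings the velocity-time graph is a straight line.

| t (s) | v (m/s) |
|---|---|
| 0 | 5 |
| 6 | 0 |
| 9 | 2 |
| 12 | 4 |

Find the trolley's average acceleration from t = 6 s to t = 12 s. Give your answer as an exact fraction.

Average acceleration = Δv/Δt = (4 − 0)/(12 − 6) = 2/3 m/s².

2/3 m/s²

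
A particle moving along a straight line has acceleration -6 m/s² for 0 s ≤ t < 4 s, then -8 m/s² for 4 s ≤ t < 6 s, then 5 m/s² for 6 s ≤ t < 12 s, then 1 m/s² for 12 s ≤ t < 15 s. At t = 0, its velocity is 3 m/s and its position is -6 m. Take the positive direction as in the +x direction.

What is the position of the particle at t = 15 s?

-248.5 m

On each constant-a segment, Δv = aΔt and Δx = v₀Δt + ½aΔt²; chain segment to segment.
0–4 s: v starts 3 m/s; Δx = 3·4 + ½·-6·4² = -36 m; v ends -21 m/s.
4–6 s: v starts -21 m/s; Δx = -21·2 + ½·-8·2² = -58 m; v ends -37 m/s.
6–12 s: v starts -37 m/s; Δx = -37·6 + ½·5·6² = -132 m; v ends -7 m/s.
12–15 s: v starts -7 m/s; Δx = -7·3 + ½·1·3² = -16.5 m; v ends -4 m/s.
x(15) = -6 + Σ Δx = -248.5 m.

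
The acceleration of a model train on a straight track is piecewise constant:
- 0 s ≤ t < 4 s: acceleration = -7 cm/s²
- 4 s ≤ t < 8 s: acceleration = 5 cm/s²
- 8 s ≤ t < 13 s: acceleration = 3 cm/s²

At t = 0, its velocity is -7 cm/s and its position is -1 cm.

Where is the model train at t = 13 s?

On each constant-a segment, Δv = aΔt and Δx = v₀Δt + ½aΔt²; chain segment to segment.
0–4 s: v starts -7 cm/s; Δx = -7·4 + ½·-7·4² = -84 cm; v ends -35 cm/s.
4–8 s: v starts -35 cm/s; Δx = -35·4 + ½·5·4² = -100 cm; v ends -15 cm/s.
8–13 s: v starts -15 cm/s; Δx = -15·5 + ½·3·5² = -37.5 cm; v ends 0 cm/s.
x(13) = -1 + Σ Δx = -222.5 cm.

-222.5 cm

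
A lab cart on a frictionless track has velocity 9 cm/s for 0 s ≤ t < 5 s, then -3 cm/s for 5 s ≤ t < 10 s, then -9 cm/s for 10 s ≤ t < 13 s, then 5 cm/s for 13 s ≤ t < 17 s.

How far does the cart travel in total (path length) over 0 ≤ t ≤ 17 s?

107 cm

Total distance travelled is ∫|v| dt — sum the magnitudes of each area piece.
0–5 s: |9| × 5 = 45 cm
5–10 s: |-3| × 5 = 15 cm
10–13 s: |-9| × 3 = 27 cm
13–17 s: |5| × 4 = 20 cm
Total distance = 107 cm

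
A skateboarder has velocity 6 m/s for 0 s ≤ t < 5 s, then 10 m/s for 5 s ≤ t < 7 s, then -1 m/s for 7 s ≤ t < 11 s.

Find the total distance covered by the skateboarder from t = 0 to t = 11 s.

Distance (not displacement) is the total path length: add the absolute areas under v-t.
0–5 s: |6| × 5 = 30 m
5–7 s: |10| × 2 = 20 m
7–11 s: |-1| × 4 = 4 m
Total distance = 54 m

54 m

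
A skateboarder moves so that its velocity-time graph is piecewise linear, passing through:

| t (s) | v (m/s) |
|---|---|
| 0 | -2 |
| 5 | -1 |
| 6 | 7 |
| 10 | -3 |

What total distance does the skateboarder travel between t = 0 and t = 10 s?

Distance (not displacement) is the total path length: add the absolute areas under v-t.
0–5 s: |½(-2 + -1)(5)| = 7.5 m
5–6 s: v = 0 at t = 5.125 s; triangle areas 0.0625 + 3.0625 = 3.125 m
6–10 s: v = 0 at t = 8.8 s; triangle areas 9.8 + 1.8 = 11.6 m
Total distance = 22.225 m

22.225 m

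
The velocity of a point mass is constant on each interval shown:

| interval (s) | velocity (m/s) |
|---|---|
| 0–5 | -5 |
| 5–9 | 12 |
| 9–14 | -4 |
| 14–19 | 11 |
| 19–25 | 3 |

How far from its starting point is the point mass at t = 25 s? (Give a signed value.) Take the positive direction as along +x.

Net displacement equals the area under the velocity-time graph (areas below the axis count negative).
0–5 s: -5 × 5 = -25 m
5–9 s: 12 × 4 = 48 m
9–14 s: -4 × 5 = -20 m
14–19 s: 11 × 5 = 55 m
19–25 s: 3 × 6 = 18 m
Net displacement = 76 m

76 m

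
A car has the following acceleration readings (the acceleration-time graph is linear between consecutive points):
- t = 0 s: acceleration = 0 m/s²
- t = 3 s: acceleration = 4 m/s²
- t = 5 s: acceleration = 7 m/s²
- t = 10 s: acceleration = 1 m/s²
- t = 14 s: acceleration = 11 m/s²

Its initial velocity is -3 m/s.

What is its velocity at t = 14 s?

Δv equals the area under the a-t graph; then v = v₀ + Δv.
0–3 s: ½(0 + 4)(3) = 6 m/s
3–5 s: ½(4 + 7)(2) = 11 m/s
5–10 s: ½(7 + 1)(5) = 20 m/s
10–14 s: ½(1 + 11)(4) = 24 m/s
Δv = 61 m/s, so v(14) = -3 + (61) = 58 m/s.

58 m/s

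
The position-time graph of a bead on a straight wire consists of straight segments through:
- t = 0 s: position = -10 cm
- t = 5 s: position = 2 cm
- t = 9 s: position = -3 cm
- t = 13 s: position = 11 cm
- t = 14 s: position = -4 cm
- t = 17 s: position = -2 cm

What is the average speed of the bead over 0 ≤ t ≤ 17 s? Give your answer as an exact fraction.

Average speed = (total path length)/(elapsed time); on a piecewise-linear x-t graph the path length is Σ|Δx|.
0–5 s: |Δx| = |2 − -10| = 12 cm
5–9 s: |Δx| = |-3 − 2| = 5 cm
9–13 s: |Δx| = |11 − -3| = 14 cm
13–14 s: |Δx| = |-4 − 11| = 15 cm
14–17 s: |Δx| = |-2 − -4| = 2 cm
Total path = 48 cm; average speed = 48/17 = 48/17 cm/s.

48/17 cm/s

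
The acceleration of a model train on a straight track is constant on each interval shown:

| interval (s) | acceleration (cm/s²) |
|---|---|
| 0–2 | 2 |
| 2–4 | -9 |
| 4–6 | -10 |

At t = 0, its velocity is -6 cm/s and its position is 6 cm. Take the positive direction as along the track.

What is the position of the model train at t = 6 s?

-84 cm

On each constant-a segment, Δv = aΔt and Δx = v₀Δt + ½aΔt²; chain segment to segment.
0–2 s: v starts -6 cm/s; Δx = -6·2 + ½·2·2² = -8 cm; v ends -2 cm/s.
2–4 s: v starts -2 cm/s; Δx = -2·2 + ½·-9·2² = -22 cm; v ends -20 cm/s.
4–6 s: v starts -20 cm/s; Δx = -20·2 + ½·-10·2² = -60 cm; v ends -40 cm/s.
x(6) = 6 + Σ Δx = -84 cm.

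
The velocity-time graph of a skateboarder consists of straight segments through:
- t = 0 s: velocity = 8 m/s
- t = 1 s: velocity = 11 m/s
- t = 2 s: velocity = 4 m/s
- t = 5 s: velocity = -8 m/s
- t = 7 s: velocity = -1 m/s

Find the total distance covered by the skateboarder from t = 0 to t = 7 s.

36 m

Total distance travelled is ∫|v| dt — sum the magnitudes of each area piece.
0–1 s: |½(8 + 11)(1)| = 9.5 m
1–2 s: |½(11 + 4)(1)| = 7.5 m
2–5 s: v = 0 at t = 3 s; triangle areas 2 + 8 = 10 m
5–7 s: |½(-8 + -1)(2)| = 9 m
Total distance = 36 m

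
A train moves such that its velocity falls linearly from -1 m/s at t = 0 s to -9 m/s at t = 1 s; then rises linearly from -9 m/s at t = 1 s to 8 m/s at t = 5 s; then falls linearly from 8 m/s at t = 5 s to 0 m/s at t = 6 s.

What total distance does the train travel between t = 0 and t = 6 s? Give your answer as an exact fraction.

Total distance travelled is ∫|v| dt — sum the magnitudes of each area piece.
0–1 s: |½(-1 + -9)(1)| = 5 m
1–5 s: v = 0 at t = 53/17 s; triangle areas 162/17 + 128/17 = 290/17 m
5–6 s: |½(8 + 0)(1)| = 4 m
Total distance = 443/17 m

443/17 m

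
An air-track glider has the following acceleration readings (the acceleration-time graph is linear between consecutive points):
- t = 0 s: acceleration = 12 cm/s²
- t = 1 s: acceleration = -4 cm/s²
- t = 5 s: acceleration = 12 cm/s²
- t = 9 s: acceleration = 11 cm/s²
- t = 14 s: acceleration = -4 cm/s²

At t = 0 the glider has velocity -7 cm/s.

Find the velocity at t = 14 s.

76.5 cm/s

Δv equals the area under the a-t graph; then v = v₀ + Δv.
0–1 s: ½(12 + -4)(1) = 4 cm/s
1–5 s: ½(-4 + 12)(4) = 16 cm/s
5–9 s: ½(12 + 11)(4) = 46 cm/s
9–14 s: ½(11 + -4)(5) = 17.5 cm/s
Δv = 83.5 cm/s, so v(14) = -7 + (83.5) = 76.5 cm/s.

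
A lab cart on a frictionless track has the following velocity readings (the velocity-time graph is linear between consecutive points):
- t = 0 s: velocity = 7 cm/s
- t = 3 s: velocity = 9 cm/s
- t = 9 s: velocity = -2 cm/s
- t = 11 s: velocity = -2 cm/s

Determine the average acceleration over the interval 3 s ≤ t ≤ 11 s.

-1.375 cm/s²

Average acceleration = Δv/Δt = (-2 − 9)/(11 − 3) = -1.375 cm/s².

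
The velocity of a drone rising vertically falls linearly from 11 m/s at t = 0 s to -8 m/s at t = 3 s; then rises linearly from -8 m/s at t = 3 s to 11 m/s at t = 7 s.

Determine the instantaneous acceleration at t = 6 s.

4.75 m/s²

Acceleration is the slope of the v-t graph on 3–7 s: (11 − -8)/(7 − 3) = 4.75 m/s².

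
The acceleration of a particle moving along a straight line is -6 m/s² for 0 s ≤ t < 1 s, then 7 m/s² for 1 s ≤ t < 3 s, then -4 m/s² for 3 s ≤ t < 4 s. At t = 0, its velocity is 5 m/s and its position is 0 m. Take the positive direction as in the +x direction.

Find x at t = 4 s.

25 m

On each constant-a segment, Δv = aΔt and Δx = v₀Δt + ½aΔt²; chain segment to segment.
0–1 s: v starts 5 m/s; Δx = 5·1 + ½·-6·1² = 2 m; v ends -1 m/s.
1–3 s: v starts -1 m/s; Δx = -1·2 + ½·7·2² = 12 m; v ends 13 m/s.
3–4 s: v starts 13 m/s; Δx = 13·1 + ½·-4·1² = 11 m; v ends 9 m/s.
x(4) = 0 + Σ Δx = 25 m.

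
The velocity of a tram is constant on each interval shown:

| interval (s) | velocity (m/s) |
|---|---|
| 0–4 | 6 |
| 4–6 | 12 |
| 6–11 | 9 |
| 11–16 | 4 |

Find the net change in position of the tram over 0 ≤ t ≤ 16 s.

113 m

Displacement is the signed area under the v-t curve.
0–4 s: 6 × 4 = 24 m
4–6 s: 12 × 2 = 24 m
6–11 s: 9 × 5 = 45 m
11–16 s: 4 × 5 = 20 m
Net displacement = 113 m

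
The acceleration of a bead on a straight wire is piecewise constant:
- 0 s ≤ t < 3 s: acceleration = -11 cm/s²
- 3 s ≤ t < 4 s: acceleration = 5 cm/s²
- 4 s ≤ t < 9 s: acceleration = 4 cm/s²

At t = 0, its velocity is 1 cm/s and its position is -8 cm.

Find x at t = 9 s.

-169 cm

On each constant-a segment, Δv = aΔt and Δx = v₀Δt + ½aΔt²; chain segment to segment.
0–3 s: v starts 1 cm/s; Δx = 1·3 + ½·-11·3² = -46.5 cm; v ends -32 cm/s.
3–4 s: v starts -32 cm/s; Δx = -32·1 + ½·5·1² = -29.5 cm; v ends -27 cm/s.
4–9 s: v starts -27 cm/s; Δx = -27·5 + ½·4·5² = -85 cm; v ends -7 cm/s.
x(9) = -8 + Σ Δx = -169 cm.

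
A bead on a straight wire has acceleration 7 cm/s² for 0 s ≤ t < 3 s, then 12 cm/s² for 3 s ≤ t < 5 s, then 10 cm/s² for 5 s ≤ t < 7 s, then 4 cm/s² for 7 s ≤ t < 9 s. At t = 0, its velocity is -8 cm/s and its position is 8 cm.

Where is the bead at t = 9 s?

On each constant-a segment, Δv = aΔt and Δx = v₀Δt + ½aΔt²; chain segment to segment.
0–3 s: v starts -8 cm/s; Δx = -8·3 + ½·7·3² = 7.5 cm; v ends 13 cm/s.
3–5 s: v starts 13 cm/s; Δx = 13·2 + ½·12·2² = 50 cm; v ends 37 cm/s.
5–7 s: v starts 37 cm/s; Δx = 37·2 + ½·10·2² = 94 cm; v ends 57 cm/s.
7–9 s: v starts 57 cm/s; Δx = 57·2 + ½·4·2² = 122 cm; v ends 65 cm/s.
x(9) = 8 + Σ Δx = 281.5 cm.

281.5 cm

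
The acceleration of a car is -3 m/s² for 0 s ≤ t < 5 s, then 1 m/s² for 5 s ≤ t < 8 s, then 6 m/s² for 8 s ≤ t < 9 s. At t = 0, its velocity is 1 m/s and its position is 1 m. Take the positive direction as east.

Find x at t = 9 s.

-77 m

On each constant-a segment, Δv = aΔt and Δx = v₀Δt + ½aΔt²; chain segment to segment.
0–5 s: v starts 1 m/s; Δx = 1·5 + ½·-3·5² = -32.5 m; v ends -14 m/s.
5–8 s: v starts -14 m/s; Δx = -14·3 + ½·1·3² = -37.5 m; v ends -11 m/s.
8–9 s: v starts -11 m/s; Δx = -11·1 + ½·6·1² = -8 m; v ends -5 m/s.
x(9) = 1 + Σ Δx = -77 m.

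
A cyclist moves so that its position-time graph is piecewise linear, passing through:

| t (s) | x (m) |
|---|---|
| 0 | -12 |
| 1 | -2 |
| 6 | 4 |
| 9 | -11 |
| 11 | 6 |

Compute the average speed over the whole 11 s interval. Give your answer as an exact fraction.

48/11 m/s

Average speed = (total path length)/(elapsed time); on a piecewise-linear x-t graph the path length is Σ|Δx|.
0–1 s: |Δx| = |-2 − -12| = 10 m
1–6 s: |Δx| = |4 − -2| = 6 m
6–9 s: |Δx| = |-11 − 4| = 15 m
9–11 s: |Δx| = |6 − -11| = 17 m
Total path = 48 m; average speed = 48/11 = 48/11 m/s.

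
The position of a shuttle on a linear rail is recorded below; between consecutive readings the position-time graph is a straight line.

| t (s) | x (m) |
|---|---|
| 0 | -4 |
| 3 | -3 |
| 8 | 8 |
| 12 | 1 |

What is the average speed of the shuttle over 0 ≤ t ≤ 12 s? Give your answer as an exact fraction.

Average speed = (total path length)/(elapsed time); on a piecewise-linear x-t graph the path length is Σ|Δx|.
0–3 s: |Δx| = |-3 − -4| = 1 m
3–8 s: |Δx| = |8 − -3| = 11 m
8–12 s: |Δx| = |1 − 8| = 7 m
Total path = 19 m; average speed = 19/12 = 19/12 m/s.

19/12 m/s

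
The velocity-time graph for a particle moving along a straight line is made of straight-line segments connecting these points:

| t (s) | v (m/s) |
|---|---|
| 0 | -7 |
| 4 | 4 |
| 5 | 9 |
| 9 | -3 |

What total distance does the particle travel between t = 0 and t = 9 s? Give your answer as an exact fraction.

733/22 m

Total distance travelled is ∫|v| dt — sum the magnitudes of each area piece.
0–4 s: v = 0 at t = 28/11 s; triangle areas 98/11 + 32/11 = 130/11 m
4–5 s: |½(4 + 9)(1)| = 6.5 m
5–9 s: v = 0 at t = 8 s; triangle areas 13.5 + 1.5 = 15 m
Total distance = 733/22 m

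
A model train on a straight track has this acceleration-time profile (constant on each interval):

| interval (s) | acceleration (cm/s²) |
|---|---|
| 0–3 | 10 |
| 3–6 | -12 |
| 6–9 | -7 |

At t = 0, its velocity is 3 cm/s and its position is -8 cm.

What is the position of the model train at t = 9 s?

50.5 cm

On each constant-a segment, Δv = aΔt and Δx = v₀Δt + ½aΔt²; chain segment to segment.
0–3 s: v starts 3 cm/s; Δx = 3·3 + ½·10·3² = 54 cm; v ends 33 cm/s.
3–6 s: v starts 33 cm/s; Δx = 33·3 + ½·-12·3² = 45 cm; v ends -3 cm/s.
6–9 s: v starts -3 cm/s; Δx = -3·3 + ½·-7·3² = -40.5 cm; v ends -24 cm/s.
x(9) = -8 + Σ Δx = 50.5 cm.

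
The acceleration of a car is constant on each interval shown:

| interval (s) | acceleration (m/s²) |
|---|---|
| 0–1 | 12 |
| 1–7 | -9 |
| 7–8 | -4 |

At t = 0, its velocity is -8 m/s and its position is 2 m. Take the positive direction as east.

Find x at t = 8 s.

-190 m

On each constant-a segment, Δv = aΔt and Δx = v₀Δt + ½aΔt²; chain segment to segment.
0–1 s: v starts -8 m/s; Δx = -8·1 + ½·12·1² = -2 m; v ends 4 m/s.
1–7 s: v starts 4 m/s; Δx = 4·6 + ½·-9·6² = -138 m; v ends -50 m/s.
7–8 s: v starts -50 m/s; Δx = -50·1 + ½·-4·1² = -52 m; v ends -54 m/s.
x(8) = 2 + Σ Δx = -190 m.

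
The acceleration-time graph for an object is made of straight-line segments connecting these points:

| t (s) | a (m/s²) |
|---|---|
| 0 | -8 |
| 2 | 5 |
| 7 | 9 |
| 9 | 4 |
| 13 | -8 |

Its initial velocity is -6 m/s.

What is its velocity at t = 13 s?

31 m/s

Δv equals the area under the a-t graph; then v = v₀ + Δv.
0–2 s: ½(-8 + 5)(2) = -3 m/s
2–7 s: ½(5 + 9)(5) = 35 m/s
7–9 s: ½(9 + 4)(2) = 13 m/s
9–13 s: ½(4 + -8)(4) = -8 m/s
Δv = 37 m/s, so v(13) = -6 + (37) = 31 m/s.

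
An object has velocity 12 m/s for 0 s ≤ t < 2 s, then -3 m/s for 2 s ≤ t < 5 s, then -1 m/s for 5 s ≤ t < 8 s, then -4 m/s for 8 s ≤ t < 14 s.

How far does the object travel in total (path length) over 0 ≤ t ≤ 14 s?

Distance (not displacement) is the total path length: add the absolute areas under v-t.
0–2 s: |12| × 2 = 24 m
2–5 s: |-3| × 3 = 9 m
5–8 s: |-1| × 3 = 3 m
8–14 s: |-4| × 6 = 24 m
Total distance = 60 m

60 m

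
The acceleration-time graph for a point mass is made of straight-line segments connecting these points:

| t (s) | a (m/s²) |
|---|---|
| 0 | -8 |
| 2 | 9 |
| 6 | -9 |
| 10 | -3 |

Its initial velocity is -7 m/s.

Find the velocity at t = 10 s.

-30 m/s

Δv equals the area under the a-t graph; then v = v₀ + Δv.
0–2 s: ½(-8 + 9)(2) = 1 m/s
2–6 s: ½(9 + -9)(4) = 0 m/s
6–10 s: ½(-9 + -3)(4) = -24 m/s
Δv = -23 m/s, so v(10) = -7 + (-23) = -30 m/s.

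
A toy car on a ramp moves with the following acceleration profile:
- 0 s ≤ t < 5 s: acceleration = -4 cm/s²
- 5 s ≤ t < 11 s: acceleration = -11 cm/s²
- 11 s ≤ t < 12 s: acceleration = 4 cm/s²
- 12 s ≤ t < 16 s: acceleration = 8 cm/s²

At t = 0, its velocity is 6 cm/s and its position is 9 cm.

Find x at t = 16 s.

-611 cm

On each constant-a segment, Δv = aΔt and Δx = v₀Δt + ½aΔt²; chain segment to segment.
0–5 s: v starts 6 cm/s; Δx = 6·5 + ½·-4·5² = -20 cm; v ends -14 cm/s.
5–11 s: v starts -14 cm/s; Δx = -14·6 + ½·-11·6² = -282 cm; v ends -80 cm/s.
11–12 s: v starts -80 cm/s; Δx = -80·1 + ½·4·1² = -78 cm; v ends -76 cm/s.
12–16 s: v starts -76 cm/s; Δx = -76·4 + ½·8·4² = -240 cm; v ends -44 cm/s.
x(16) = 9 + Σ Δx = -611 cm.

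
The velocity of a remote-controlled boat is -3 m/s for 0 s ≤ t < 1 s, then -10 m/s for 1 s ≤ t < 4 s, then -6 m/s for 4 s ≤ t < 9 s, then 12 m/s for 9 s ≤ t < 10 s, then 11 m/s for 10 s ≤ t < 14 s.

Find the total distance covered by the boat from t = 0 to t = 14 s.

Distance (not displacement) is the total path length: add the absolute areas under v-t.
0–1 s: |-3| × 1 = 3 m
1–4 s: |-10| × 3 = 30 m
4–9 s: |-6| × 5 = 30 m
9–10 s: |12| × 1 = 12 m
10–14 s: |11| × 4 = 44 m
Total distance = 119 m

119 m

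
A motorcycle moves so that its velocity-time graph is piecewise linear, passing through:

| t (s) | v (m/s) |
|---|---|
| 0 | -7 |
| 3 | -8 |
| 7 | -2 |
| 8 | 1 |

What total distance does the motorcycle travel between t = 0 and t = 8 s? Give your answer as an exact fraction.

Total distance travelled is ∫|v| dt — sum the magnitudes of each area piece.
0–3 s: |½(-7 + -8)(3)| = 22.5 m
3–7 s: |½(-8 + -2)(4)| = 20 m
7–8 s: v = 0 at t = 23/3 s; triangle areas 2/3 + 1/6 = 5/6 m
Total distance = 130/3 m

130/3 m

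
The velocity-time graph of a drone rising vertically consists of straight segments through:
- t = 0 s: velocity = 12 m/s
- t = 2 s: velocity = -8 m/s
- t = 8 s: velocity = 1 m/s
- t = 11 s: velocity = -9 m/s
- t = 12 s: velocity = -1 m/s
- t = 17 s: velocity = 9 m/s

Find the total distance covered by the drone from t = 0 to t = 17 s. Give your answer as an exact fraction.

Distance (not displacement) is the total path length: add the absolute areas under v-t.
0–2 s: v = 0 at t = 1.2 s; triangle areas 7.2 + 3.2 = 10.4 m
2–8 s: v = 0 at t = 22/3 s; triangle areas 64/3 + 1/3 = 65/3 m
8–11 s: v = 0 at t = 8.3 s; triangle areas 0.15 + 12.15 = 12.3 m
11–12 s: |½(-9 + -1)(1)| = 5 m
12–17 s: v = 0 at t = 12.5 s; triangle areas 0.25 + 20.25 = 20.5 m
Total distance = 1048/15 m

1048/15 m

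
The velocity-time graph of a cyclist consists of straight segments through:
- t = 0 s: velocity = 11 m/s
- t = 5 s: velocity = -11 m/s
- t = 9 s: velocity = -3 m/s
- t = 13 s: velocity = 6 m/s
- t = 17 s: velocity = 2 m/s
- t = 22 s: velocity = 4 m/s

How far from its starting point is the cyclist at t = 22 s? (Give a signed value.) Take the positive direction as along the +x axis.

Net displacement equals the area under the velocity-time graph (areas below the axis count negative).
0–5 s: ½(11 + -11)(5) = 0 m
5–9 s: ½(-11 + -3)(4) = -28 m
9–13 s: ½(-3 + 6)(4) = 6 m
13–17 s: ½(6 + 2)(4) = 16 m
17–22 s: ½(2 + 4)(5) = 15 m
Net displacement = 9 m

9 m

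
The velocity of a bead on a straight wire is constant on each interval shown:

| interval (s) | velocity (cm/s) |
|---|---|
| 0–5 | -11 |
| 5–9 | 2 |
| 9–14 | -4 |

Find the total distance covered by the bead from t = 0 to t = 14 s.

83 cm

Total distance travelled is ∫|v| dt — sum the magnitudes of each area piece.
0–5 s: |-11| × 5 = 55 cm
5–9 s: |2| × 4 = 8 cm
9–14 s: |-4| × 5 = 20 cm
Total distance = 83 cm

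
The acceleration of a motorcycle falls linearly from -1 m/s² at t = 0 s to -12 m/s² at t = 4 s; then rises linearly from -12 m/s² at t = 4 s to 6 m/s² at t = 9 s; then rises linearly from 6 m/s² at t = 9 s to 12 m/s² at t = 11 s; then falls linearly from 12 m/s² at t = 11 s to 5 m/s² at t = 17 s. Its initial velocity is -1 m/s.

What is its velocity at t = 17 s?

27 m/s

Δv equals the area under the a-t graph; then v = v₀ + Δv.
0–4 s: ½(-1 + -12)(4) = -26 m/s
4–9 s: ½(-12 + 6)(5) = -15 m/s
9–11 s: ½(6 + 12)(2) = 18 m/s
11–17 s: ½(12 + 5)(6) = 51 m/s
Δv = 28 m/s, so v(17) = -1 + (28) = 27 m/s.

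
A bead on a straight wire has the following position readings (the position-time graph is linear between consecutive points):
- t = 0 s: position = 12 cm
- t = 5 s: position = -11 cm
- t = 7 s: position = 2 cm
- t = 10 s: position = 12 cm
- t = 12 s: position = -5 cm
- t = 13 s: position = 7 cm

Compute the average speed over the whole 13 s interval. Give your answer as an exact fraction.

Average speed = (total path length)/(elapsed time); on a piecewise-linear x-t graph the path length is Σ|Δx|.
0–5 s: |Δx| = |-11 − 12| = 23 cm
5–7 s: |Δx| = |2 − -11| = 13 cm
7–10 s: |Δx| = |12 − 2| = 10 cm
10–12 s: |Δx| = |-5 − 12| = 17 cm
12–13 s: |Δx| = |7 − -5| = 12 cm
Total path = 75 cm; average speed = 75/13 = 75/13 cm/s.

75/13 cm/s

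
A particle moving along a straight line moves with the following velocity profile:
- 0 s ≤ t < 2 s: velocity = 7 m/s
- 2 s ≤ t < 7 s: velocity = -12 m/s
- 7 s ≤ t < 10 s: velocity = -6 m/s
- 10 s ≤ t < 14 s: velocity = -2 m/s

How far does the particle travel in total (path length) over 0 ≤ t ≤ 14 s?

100 m

Total distance travelled is ∫|v| dt — sum the magnitudes of each area piece.
0–2 s: |7| × 2 = 14 m
2–7 s: |-12| × 5 = 60 m
7–10 s: |-6| × 3 = 18 m
10–14 s: |-2| × 4 = 8 m
Total distance = 100 m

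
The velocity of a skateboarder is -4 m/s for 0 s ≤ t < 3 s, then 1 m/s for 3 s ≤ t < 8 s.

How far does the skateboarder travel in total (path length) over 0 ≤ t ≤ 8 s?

Total distance travelled is ∫|v| dt — sum the magnitudes of each area piece.
0–3 s: |-4| × 3 = 12 m
3–8 s: |1| × 5 = 5 m
Total distance = 17 m

17 m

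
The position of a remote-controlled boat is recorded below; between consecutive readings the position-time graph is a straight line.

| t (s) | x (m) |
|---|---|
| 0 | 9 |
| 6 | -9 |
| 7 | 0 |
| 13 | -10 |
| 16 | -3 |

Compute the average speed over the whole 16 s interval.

Average speed = (total path length)/(elapsed time); on a piecewise-linear x-t graph the path length is Σ|Δx|.
0–6 s: |Δx| = |-9 − 9| = 18 m
6–7 s: |Δx| = |0 − -9| = 9 m
7–13 s: |Δx| = |-10 − 0| = 10 m
13–16 s: |Δx| = |-3 − -10| = 7 m
Total path = 44 m; average speed = 44/16 = 2.75 m/s.

2.75 m/s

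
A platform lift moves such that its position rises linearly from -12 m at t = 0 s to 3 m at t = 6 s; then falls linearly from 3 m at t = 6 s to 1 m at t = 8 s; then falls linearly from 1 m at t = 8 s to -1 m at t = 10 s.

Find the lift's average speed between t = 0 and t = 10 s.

1.9 m/s

Average speed = (total path length)/(elapsed time); on a piecewise-linear x-t graph the path length is Σ|Δx|.
0–6 s: |Δx| = |3 − -12| = 15 m
6–8 s: |Δx| = |1 − 3| = 2 m
8–10 s: |Δx| = |-1 − 1| = 2 m
Total path = 19 m; average speed = 19/10 = 1.9 m/s.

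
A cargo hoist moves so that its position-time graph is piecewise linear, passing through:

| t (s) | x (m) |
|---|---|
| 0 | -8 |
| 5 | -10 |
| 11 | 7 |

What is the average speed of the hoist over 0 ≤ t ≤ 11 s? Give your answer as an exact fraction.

19/11 m/s

Average speed = (total path length)/(elapsed time); on a piecewise-linear x-t graph the path length is Σ|Δx|.
0–5 s: |Δx| = |-10 − -8| = 2 m
5–11 s: |Δx| = |7 − -10| = 17 m
Total path = 19 m; average speed = 19/11 = 19/11 m/s.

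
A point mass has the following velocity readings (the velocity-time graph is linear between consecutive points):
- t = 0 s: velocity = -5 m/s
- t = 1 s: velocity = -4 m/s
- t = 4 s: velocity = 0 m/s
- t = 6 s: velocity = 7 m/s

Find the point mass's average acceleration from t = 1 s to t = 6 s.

2.2 m/s²

Average acceleration = Δv/Δt = (7 − -4)/(6 − 1) = 2.2 m/s².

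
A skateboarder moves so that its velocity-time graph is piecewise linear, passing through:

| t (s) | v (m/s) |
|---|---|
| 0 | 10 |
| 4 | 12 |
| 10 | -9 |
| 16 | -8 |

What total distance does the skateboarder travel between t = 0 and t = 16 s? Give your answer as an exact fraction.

890/7 m

Distance (not displacement) is the total path length: add the absolute areas under v-t.
0–4 s: |½(10 + 12)(4)| = 44 m
4–10 s: v = 0 at t = 52/7 s; triangle areas 144/7 + 81/7 = 225/7 m
10–16 s: |½(-9 + -8)(6)| = 51 m
Total distance = 890/7 m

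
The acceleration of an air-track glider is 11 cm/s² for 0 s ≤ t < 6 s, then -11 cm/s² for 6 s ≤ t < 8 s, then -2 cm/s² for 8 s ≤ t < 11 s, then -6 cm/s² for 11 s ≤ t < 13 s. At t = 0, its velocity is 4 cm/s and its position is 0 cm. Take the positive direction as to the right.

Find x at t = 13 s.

On each constant-a segment, Δv = aΔt and Δx = v₀Δt + ½aΔt²; chain segment to segment.
0–6 s: v starts 4 cm/s; Δx = 4·6 + ½·11·6² = 222 cm; v ends 70 cm/s.
6–8 s: v starts 70 cm/s; Δx = 70·2 + ½·-11·2² = 118 cm; v ends 48 cm/s.
8–11 s: v starts 48 cm/s; Δx = 48·3 + ½·-2·3² = 135 cm; v ends 42 cm/s.
11–13 s: v starts 42 cm/s; Δx = 42·2 + ½·-6·2² = 72 cm; v ends 30 cm/s.
x(13) = 0 + Σ Δx = 547 cm.

547 cm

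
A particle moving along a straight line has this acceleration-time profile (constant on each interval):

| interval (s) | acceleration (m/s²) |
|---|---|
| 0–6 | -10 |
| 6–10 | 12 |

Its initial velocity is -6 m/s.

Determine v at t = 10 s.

-18 m/s

Δv equals the area under the a-t graph; then v = v₀ + Δv.
0–6 s: -10 × 6 = -60 m/s
6–10 s: 12 × 4 = 48 m/s
Δv = -12 m/s, so v(10) = -6 + (-12) = -18 m/s.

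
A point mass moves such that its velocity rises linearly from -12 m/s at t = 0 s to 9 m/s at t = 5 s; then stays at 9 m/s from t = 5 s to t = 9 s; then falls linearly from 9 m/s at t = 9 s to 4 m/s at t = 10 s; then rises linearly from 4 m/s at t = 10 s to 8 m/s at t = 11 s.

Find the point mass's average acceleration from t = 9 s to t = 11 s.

-0.5 m/s²

Average acceleration = Δv/Δt = (8 − 9)/(11 − 9) = -0.5 m/s².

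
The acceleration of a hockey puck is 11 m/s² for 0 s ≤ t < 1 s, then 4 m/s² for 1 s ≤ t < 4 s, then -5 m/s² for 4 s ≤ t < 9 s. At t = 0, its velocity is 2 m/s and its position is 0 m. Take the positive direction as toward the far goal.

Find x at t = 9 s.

127 m

On each constant-a segment, Δv = aΔt and Δx = v₀Δt + ½aΔt²; chain segment to segment.
0–1 s: v starts 2 m/s; Δx = 2·1 + ½·11·1² = 7.5 m; v ends 13 m/s.
1–4 s: v starts 13 m/s; Δx = 13·3 + ½·4·3² = 57 m; v ends 25 m/s.
4–9 s: v starts 25 m/s; Δx = 25·5 + ½·-5·5² = 62.5 m; v ends 0 m/s.
x(9) = 0 + Σ Δx = 127 m.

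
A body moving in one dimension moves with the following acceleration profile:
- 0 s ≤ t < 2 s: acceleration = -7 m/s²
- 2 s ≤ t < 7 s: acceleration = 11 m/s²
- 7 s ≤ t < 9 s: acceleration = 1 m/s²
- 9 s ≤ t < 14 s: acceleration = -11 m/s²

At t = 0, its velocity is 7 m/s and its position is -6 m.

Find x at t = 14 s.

On each constant-a segment, Δv = aΔt and Δx = v₀Δt + ½aΔt²; chain segment to segment.
0–2 s: v starts 7 m/s; Δx = 7·2 + ½·-7·2² = 0 m; v ends -7 m/s.
2–7 s: v starts -7 m/s; Δx = -7·5 + ½·11·5² = 102.5 m; v ends 48 m/s.
7–9 s: v starts 48 m/s; Δx = 48·2 + ½·1·2² = 98 m; v ends 50 m/s.
9–14 s: v starts 50 m/s; Δx = 50·5 + ½·-11·5² = 112.5 m; v ends -5 m/s.
x(14) = -6 + Σ Δx = 307 m.

307 m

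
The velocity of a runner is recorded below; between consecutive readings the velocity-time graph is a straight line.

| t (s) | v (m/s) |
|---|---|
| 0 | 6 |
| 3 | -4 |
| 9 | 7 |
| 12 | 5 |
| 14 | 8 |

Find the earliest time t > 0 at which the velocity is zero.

t = 1.8 s

v changes sign on 0–3 s (from 6 to -4); the graph is linear there, so v = 0 at t = 0 + (-6)·(3 − 0)/(-4 − 6) = 1.8 s.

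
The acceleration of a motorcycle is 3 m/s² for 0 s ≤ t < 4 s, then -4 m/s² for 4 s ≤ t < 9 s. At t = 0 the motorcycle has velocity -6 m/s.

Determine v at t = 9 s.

-14 m/s

Δv equals the area under the a-t graph; then v = v₀ + Δv.
0–4 s: 3 × 4 = 12 m/s
4–9 s: -4 × 5 = -20 m/s
Δv = -8 m/s, so v(9) = -6 + (-8) = -14 m/s.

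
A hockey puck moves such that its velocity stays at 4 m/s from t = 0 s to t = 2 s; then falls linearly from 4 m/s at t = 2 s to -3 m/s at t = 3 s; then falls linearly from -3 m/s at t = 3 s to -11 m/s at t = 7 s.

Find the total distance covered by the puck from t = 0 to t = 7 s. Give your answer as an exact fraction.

Distance (not displacement) is the total path length: add the absolute areas under v-t.
0–2 s: |4| × 2 = 8 m
2–3 s: v = 0 at t = 18/7 s; triangle areas 8/7 + 9/14 = 25/14 m
3–7 s: |½(-3 + -11)(4)| = 28 m
Total distance = 529/14 m

529/14 m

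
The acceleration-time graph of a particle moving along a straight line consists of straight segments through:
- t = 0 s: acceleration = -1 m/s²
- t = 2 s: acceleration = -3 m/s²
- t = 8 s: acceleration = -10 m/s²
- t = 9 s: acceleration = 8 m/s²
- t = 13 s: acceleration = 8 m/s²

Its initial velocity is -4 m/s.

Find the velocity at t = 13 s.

Δv equals the area under the a-t graph; then v = v₀ + Δv.
0–2 s: ½(-1 + -3)(2) = -4 m/s
2–8 s: ½(-3 + -10)(6) = -39 m/s
8–9 s: ½(-10 + 8)(1) = -1 m/s
9–13 s: 8 × 4 = 32 m/s
Δv = -12 m/s, so v(13) = -4 + (-12) = -16 m/s.

-16 m/s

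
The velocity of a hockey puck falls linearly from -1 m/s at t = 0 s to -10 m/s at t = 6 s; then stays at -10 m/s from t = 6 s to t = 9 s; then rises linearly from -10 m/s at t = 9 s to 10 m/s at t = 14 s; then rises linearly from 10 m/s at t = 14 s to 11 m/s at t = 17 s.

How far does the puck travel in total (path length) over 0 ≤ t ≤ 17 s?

Distance (not displacement) is the total path length: add the absolute areas under v-t.
0–6 s: |½(-1 + -10)(6)| = 33 m
6–9 s: |-10| × 3 = 30 m
9–14 s: v = 0 at t = 11.5 s; triangle areas 12.5 + 12.5 = 25 m
14–17 s: |½(10 + 11)(3)| = 31.5 m
Total distance = 119.5 m

119.5 m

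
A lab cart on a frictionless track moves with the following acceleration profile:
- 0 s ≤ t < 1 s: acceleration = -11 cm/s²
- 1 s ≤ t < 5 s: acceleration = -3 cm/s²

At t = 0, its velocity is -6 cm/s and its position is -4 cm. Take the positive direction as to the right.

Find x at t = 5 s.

-107.5 cm

On each constant-a segment, Δv = aΔt and Δx = v₀Δt + ½aΔt²; chain segment to segment.
0–1 s: v starts -6 cm/s; Δx = -6·1 + ½·-11·1² = -11.5 cm; v ends -17 cm/s.
1–5 s: v starts -17 cm/s; Δx = -17·4 + ½·-3·4² = -92 cm; v ends -29 cm/s.
x(5) = -4 + Σ Δx = -107.5 cm.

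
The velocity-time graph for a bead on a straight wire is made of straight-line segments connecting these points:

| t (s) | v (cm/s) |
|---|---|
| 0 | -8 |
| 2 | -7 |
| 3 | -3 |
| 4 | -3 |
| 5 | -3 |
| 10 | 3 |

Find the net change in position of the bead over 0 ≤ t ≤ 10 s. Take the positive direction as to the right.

Net displacement equals the area under the velocity-time graph (areas below the axis count negative).
0–2 s: ½(-8 + -7)(2) = -15 cm
2–3 s: ½(-7 + -3)(1) = -5 cm
3–4 s: -3 × 1 = -3 cm
4–5 s: -3 × 1 = -3 cm
5–10 s: ½(-3 + 3)(5) = 0 cm
Net displacement = -26 cm

-26 cm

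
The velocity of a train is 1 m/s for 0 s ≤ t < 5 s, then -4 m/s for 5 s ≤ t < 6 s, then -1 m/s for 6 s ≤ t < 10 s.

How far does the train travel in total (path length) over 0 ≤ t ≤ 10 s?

Distance (not displacement) is the total path length: add the absolute areas under v-t.
0–5 s: |1| × 5 = 5 m
5–6 s: |-4| × 1 = 4 m
6–10 s: |-1| × 4 = 4 m
Total distance = 13 m

13 m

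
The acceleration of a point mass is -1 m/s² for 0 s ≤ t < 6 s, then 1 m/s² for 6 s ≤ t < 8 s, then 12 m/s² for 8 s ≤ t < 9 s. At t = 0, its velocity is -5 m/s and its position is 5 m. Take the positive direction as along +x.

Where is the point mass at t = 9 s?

On each constant-a segment, Δv = aΔt and Δx = v₀Δt + ½aΔt²; chain segment to segment.
0–6 s: v starts -5 m/s; Δx = -5·6 + ½·-1·6² = -48 m; v ends -11 m/s.
6–8 s: v starts -11 m/s; Δx = -11·2 + ½·1·2² = -20 m; v ends -9 m/s.
8–9 s: v starts -9 m/s; Δx = -9·1 + ½·12·1² = -3 m; v ends 3 m/s.
x(9) = 5 + Σ Δx = -66 m.

-66 m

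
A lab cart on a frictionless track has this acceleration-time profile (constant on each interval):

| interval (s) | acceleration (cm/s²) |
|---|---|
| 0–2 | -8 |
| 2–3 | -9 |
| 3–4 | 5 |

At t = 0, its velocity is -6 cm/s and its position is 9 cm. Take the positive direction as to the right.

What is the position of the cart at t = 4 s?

-74 cm

On each constant-a segment, Δv = aΔt and Δx = v₀Δt + ½aΔt²; chain segment to segment.
0–2 s: v starts -6 cm/s; Δx = -6·2 + ½·-8·2² = -28 cm; v ends -22 cm/s.
2–3 s: v starts -22 cm/s; Δx = -22·1 + ½·-9·1² = -26.5 cm; v ends -31 cm/s.
3–4 s: v starts -31 cm/s; Δx = -31·1 + ½·5·1² = -28.5 cm; v ends -26 cm/s.
x(4) = 9 + Σ Δx = -74 cm.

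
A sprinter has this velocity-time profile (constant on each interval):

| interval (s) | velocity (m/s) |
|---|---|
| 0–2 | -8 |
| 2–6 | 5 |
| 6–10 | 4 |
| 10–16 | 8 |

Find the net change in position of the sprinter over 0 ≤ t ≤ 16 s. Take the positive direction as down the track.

Net displacement equals the area under the velocity-time graph (areas below the axis count negative).
0–2 s: -8 × 2 = -16 m
2–6 s: 5 × 4 = 20 m
6–10 s: 4 × 4 = 16 m
10–16 s: 8 × 6 = 48 m
Net displacement = 68 m

68 m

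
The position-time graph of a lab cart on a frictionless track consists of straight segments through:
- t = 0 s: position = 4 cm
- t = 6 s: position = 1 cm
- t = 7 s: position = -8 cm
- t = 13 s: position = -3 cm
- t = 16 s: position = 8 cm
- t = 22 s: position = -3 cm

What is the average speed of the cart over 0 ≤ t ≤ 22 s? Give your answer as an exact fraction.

Average speed = (total path length)/(elapsed time); on a piecewise-linear x-t graph the path length is Σ|Δx|.
0–6 s: |Δx| = |1 − 4| = 3 cm
6–7 s: |Δx| = |-8 − 1| = 9 cm
7–13 s: |Δx| = |-3 − -8| = 5 cm
13–16 s: |Δx| = |8 − -3| = 11 cm
16–22 s: |Δx| = |-3 − 8| = 11 cm
Total path = 39 cm; average speed = 39/22 = 39/22 cm/s.

39/22 cm/s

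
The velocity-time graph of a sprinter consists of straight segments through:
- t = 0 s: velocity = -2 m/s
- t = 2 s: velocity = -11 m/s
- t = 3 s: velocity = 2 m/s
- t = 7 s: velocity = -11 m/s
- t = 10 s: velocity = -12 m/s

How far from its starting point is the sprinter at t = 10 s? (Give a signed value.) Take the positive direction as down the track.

-70 m

Displacement is the signed area under the v-t curve.
0–2 s: ½(-2 + -11)(2) = -13 m
2–3 s: ½(-11 + 2)(1) = -4.5 m
3–7 s: ½(2 + -11)(4) = -18 m
7–10 s: ½(-11 + -12)(3) = -34.5 m
Net displacement = -70 m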